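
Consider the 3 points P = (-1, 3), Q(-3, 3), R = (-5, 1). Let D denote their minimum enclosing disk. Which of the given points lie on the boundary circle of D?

Side lengths²: PQ² = 4, PR² = 20, QR² = 8.
Since PR² = 20 ≥ 8 + 4 = 12, the angle opposite PR is not acute, so the smallest enclosing circle has PR as diameter.
Centre = midpoint of PR = (-3, 2), r² = 20/4 = 5.
The points at distance exactly r from the centre are P, R — 2 points.

P, R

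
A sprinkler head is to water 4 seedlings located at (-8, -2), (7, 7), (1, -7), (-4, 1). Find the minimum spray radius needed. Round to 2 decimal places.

A smallest enclosing disk is always determined by at most three of the input points on its boundary.
The minimum enclosing circle is determined by three boundary points: (-8, -2), (7, 7), (1, -7).
Their circumcentre is (-1/26, 45/26) with r² = 26129/338.
The farthest remaining point (-4, 1) is at distance² 5485/338 ≤ 26129/338.
r = √(26129/338) ≈ 8.79.

8.79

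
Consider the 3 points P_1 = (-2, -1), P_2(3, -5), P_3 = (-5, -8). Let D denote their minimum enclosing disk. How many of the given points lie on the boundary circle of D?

3

Side lengths²: P_1P_2² = 41, P_1P_3² = 58, P_2P_3² = 73.
Since P_2P_3² = 73 < 58 + 41 = 99, the triangle is acute, so the smallest enclosing circle is the circumcircle.
Circumcentre = (-133/94, -507/94), r² = 86797/4418.
The points at distance exactly r from the centre are P_1, P_2, P_3 — 3 points.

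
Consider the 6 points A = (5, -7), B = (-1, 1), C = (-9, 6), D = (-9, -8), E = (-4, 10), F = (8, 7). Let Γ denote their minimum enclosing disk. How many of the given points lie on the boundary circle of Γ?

2

The farthest pair is D–F with squared distance 514. The circle on this segment as diameter has centre (-0.5, -0.5) and r² = 514/4 = 128.5.
Check A: distance² to centre = 72.5 ≤ 128.5, so it lies inside.
All remaining points lie in this disk, and no smaller disk contains both endpoints, so this is the minimum enclosing circle.
The points at distance exactly r from the centre are D, F — 2 points.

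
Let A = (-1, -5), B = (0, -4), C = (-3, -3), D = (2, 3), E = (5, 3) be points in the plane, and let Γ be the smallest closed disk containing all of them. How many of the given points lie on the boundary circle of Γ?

By Welzl's lemma the MEC is supported by two points (diametrically opposite) or three points (on a circumcircle).
The minimum enclosing circle is determined by three boundary points: A, C, E.
Their circumcentre is (10/7, -4/7) with r² = 1250/49.
The farthest remaining point B is at distance² 676/49 ≤ 1250/49.
The points at distance exactly r from the centre are A, C, E — 3 points.

3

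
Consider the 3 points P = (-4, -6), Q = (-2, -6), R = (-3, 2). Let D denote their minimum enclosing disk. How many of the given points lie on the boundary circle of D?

3

Side lengths²: PQ² = 4, PR² = 65, QR² = 65.
Since QR² = 65 < 65 + 4 = 69, the triangle is acute, so the smallest enclosing circle is the circumcircle.
Circumcentre = (-3, -2.0625), r² = 16.50390625.
The points at distance exactly r from the centre are P, Q, R — 3 points.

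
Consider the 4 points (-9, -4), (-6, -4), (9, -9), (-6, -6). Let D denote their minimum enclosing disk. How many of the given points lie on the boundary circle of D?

2

By Welzl's lemma the MEC is supported by two points (diametrically opposite) or three points (on a circumcircle).
The farthest pair is (-9, -4)–(9, -9) with squared distance 349. The circle on this segment as diameter has centre (0, -6.5) and r² = 349/4 = 87.25.
Check (-6, -4): distance² to centre = 42.25 ≤ 87.25, so it lies inside.
All remaining points lie in this disk, and no smaller disk contains both endpoints, so this is the minimum enclosing circle.
The points at distance exactly r from the centre are (-9, -4), (9, -9) — 2 points.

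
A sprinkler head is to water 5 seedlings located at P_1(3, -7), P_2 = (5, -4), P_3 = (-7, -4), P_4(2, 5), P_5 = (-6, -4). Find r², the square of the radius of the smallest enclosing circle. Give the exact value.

A smallest enclosing disk is always determined by at most three of the input points on its boundary.
The minimum enclosing circle is determined by three boundary points: P_1, P_3, P_4.
Their circumcentre is (-19/26, -33/26) with r² = 15805/338.
The farthest remaining point P_2 is at distance² 13621/338 ≤ 15805/338.

15805/338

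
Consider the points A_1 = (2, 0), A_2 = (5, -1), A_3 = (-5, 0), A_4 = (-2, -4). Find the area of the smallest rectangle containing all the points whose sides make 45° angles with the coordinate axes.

55

In coordinates u = x + y, v = x − y the rectangle is axis-aligned; the map (x,y)→(u,v) scales areas by 2.
u-values: 2, 4, -5, -6; range = 4 − (-6) = 10.
v-values: 2, 6, -5, 2; range = 6 − (-5) = 11.
Area = (10 × 11) / 2 = 55.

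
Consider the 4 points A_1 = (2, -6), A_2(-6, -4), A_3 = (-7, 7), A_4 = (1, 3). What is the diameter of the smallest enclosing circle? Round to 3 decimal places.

15.811

A smallest enclosing disk is always determined by at most three of the input points on its boundary.
The farthest pair is A_1–A_3 with squared distance 250. The circle on this segment as diameter has centre (-2.5, 0.5) and r² = 250/4 = 62.5.
Check A_2: distance² to centre = 32.5 ≤ 62.5, so it lies inside.
All remaining points lie in this disk, and no smaller disk contains both endpoints, so this is the minimum enclosing circle.
Diameter = 2r = 2√(62.5) ≈ 15.811.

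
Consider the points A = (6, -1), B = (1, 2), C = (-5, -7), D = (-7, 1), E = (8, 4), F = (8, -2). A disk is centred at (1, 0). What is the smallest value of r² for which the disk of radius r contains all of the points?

85

The required radius is the distance from (1, 0) to the farthest point.
Squared distances: 26, 4, 85, 65, 65, 53.
Maximum is 85, attained at C.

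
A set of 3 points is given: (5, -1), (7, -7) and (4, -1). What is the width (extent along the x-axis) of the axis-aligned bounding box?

3

max x = 7, min x = 4, so width = 3.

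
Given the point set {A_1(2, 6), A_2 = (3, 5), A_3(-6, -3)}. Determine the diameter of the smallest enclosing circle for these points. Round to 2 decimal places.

Side lengths²: A_1A_2² = 2, A_1A_3² = 145, A_2A_3² = 145.
Since A_2A_3² = 145 < 145 + 2 = 147, the triangle is acute, so the smallest enclosing circle is the circumcircle.
Circumcentre = (-59/34, 43/34), r² = 21025/578.
Diameter = 2r = 2√(21025/578) ≈ 12.06.

12.06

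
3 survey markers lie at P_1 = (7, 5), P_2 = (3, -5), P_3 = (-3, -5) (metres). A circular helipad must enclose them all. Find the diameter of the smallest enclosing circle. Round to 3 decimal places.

14.142

Side lengths²: P_1P_2² = 116, P_1P_3² = 200, P_2P_3² = 36.
Since P_1P_3² = 200 ≥ 116 + 36 = 152, the angle opposite P_1P_3 is not acute, so the smallest enclosing circle has P_1P_3 as diameter.
Centre = midpoint of P_1P_3 = (2, 0), r² = 200/4 = 50.
Diameter = 2r = 2√50 ≈ 14.142.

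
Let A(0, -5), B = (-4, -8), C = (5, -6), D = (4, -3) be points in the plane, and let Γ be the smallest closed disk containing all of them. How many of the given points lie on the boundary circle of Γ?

By Welzl's lemma the MEC is supported by two points (diametrically opposite) or three points (on a circumcircle).
The minimum enclosing circle is determined by three boundary points: B, C, D.
Their circumcentre is (15/58, -343/58) with r² = 37825/1682.
The farthest remaining point A is at distance² 1517/1682 ≤ 37825/1682.
The points at distance exactly r from the centre are B, C, D — 3 points.

3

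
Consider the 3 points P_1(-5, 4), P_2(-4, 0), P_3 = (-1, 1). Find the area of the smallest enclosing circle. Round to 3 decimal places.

Side lengths²: P_1P_2² = 17, P_1P_3² = 25, P_2P_3² = 10.
Since P_1P_3² = 25 < 17 + 10 = 27, the triangle is acute, so the smallest enclosing circle is the circumcircle.
Circumcentre = (-81/26, 61/26), r² = 2125/338.
Area = π·r² = π·2125/338 ≈ 19.751.

19.751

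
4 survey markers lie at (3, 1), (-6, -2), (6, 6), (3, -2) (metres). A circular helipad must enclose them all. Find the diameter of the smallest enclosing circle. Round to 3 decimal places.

A smallest enclosing disk is always determined by at most three of the input points on its boundary.
The farthest pair is (-6, -2)–(6, 6) with squared distance 208. The circle on this segment as diameter has centre (0, 2) and r² = 208/4 = 52.
Check (3, 1): distance² to centre = 10 ≤ 52, so it lies inside.
All remaining points lie in this disk, and no smaller disk contains both endpoints, so this is the minimum enclosing circle.
Diameter = 2r = 2√52 ≈ 14.422.

14.422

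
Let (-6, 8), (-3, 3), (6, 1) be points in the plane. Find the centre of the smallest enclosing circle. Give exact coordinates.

(0, 4.5)

Call the three points A, B, C in the order given.
Side lengths²: AB² = 34, AC² = 193, BC² = 85.
Since AC² = 193 ≥ 85 + 34 = 119, the angle opposite AC is not acute, so the smallest enclosing circle has AC as diameter.
Centre = midpoint of AC = (0, 4.5), r² = 193/4 = 48.25.
Centre = (0, 4.5).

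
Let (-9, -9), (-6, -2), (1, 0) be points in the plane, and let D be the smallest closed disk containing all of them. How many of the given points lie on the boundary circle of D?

2

Call the three points A, B, C in the order given.
Side lengths²: AB² = 58, AC² = 181, BC² = 53.
Since AC² = 181 ≥ 58 + 53 = 111, the angle opposite AC is not acute, so the smallest enclosing circle has AC as diameter.
Centre = midpoint of AC = (-4, -4.5), r² = 181/4 = 45.25.
The points at distance exactly r from the centre are (-9, -9), (1, 0) — 2 points.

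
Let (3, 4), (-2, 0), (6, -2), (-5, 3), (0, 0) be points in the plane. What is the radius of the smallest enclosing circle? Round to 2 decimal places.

6.04

By Welzl's lemma the MEC is supported by two points (diametrically opposite) or three points (on a circumcircle).
The farthest pair is (6, -2)–(-5, 3) with squared distance 146. The circle on this segment as diameter has centre (0.5, 0.5) and r² = 146/4 = 36.5.
Check (3, 4): distance² to centre = 18.5 ≤ 36.5, so it lies inside.
All remaining points lie in this disk, and no smaller disk contains both endpoints, so this is the minimum enclosing circle.
r = √(36.5) ≈ 6.04.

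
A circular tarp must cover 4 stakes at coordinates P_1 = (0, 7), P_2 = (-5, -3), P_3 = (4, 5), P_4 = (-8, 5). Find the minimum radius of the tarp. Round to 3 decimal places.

6.430

The minimum enclosing circle is determined by three boundary points: P_2, P_3, P_4.
Their circumcentre is (-2, 2.6875) with r² = 41.34765625.
The farthest remaining point P_1 is at distance² 22.59765625 ≤ 41.34765625.
r = √(41.34765625) ≈ 6.430.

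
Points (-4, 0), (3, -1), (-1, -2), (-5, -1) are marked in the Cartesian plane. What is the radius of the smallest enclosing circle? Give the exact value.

4

The farthest pair is (3, -1)–(-5, -1) with squared distance 64. The circle on this segment as diameter has centre (-1, -1) and r² = 64/4 = 16.
Check (-4, 0): distance² to centre = 10 ≤ 16, so it lies inside.
All remaining points lie in this disk, and no smaller disk contains both endpoints, so this is the minimum enclosing circle.
r = √16 = 4.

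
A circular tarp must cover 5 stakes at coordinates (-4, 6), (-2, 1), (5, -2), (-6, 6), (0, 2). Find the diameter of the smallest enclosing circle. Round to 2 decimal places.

The farthest pair is (5, -2)–(-6, 6) with squared distance 185. The circle on this segment as diameter has centre (-0.5, 2) and r² = 185/4 = 46.25.
Check (-4, 6): distance² to centre = 28.25 ≤ 46.25, so it lies inside.
All remaining points lie in this disk, and no smaller disk contains both endpoints, so this is the minimum enclosing circle.
Diameter = 2r = 2√(46.25) ≈ 13.60.

13.60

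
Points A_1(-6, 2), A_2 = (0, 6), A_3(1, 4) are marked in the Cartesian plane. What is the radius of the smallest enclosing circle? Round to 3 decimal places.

3.668

Side lengths²: A_1A_2² = 52, A_1A_3² = 53, A_2A_3² = 5.
Since A_1A_3² = 53 < 52 + 5 = 57, the triangle is acute, so the smallest enclosing circle is the circumcircle.
Circumcentre = (-2.625, 3.4375), r² = 13.45703125.
r = √(13.45703125) ≈ 3.668.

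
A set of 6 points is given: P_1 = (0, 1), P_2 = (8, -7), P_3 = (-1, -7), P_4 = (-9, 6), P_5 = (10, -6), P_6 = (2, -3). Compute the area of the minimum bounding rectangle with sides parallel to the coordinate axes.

247

x ranges over [-9, 10], width 19.
y ranges over [-7, 6], height 13.
Area = 19 × 13 = 247.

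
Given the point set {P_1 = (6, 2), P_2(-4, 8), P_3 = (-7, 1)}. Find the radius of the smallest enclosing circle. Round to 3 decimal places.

Side lengths²: P_1P_2² = 136, P_1P_3² = 170, P_2P_3² = 58.
Since P_1P_3² = 170 < 136 + 58 = 194, the triangle is acute, so the smallest enclosing circle is the circumcircle.
Circumcentre = (-25/44, 105/44), r² = 41905/968.
r = √(41905/968) ≈ 6.580.

6.580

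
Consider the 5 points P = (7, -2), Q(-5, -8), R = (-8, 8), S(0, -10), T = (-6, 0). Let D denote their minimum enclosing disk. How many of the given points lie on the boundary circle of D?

The minimum enclosing circle of a finite set is fixed by two of the points (as a diameter) or three (as a circumcircle).
The minimum enclosing circle is determined by three boundary points: P, R, S.
Their circumcentre is (-107/38, -9/19) with r² = 142493/1444.
The farthest remaining point Q is at distance² 88685/1444 ≤ 142493/1444.
The points at distance exactly r from the centre are P, R, S — 3 points.

3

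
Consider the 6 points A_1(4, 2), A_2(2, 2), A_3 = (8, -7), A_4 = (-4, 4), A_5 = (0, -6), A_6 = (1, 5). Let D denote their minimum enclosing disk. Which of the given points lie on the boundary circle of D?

A_3, A_4

A smallest enclosing disk is always determined by at most three of the input points on its boundary.
The farthest pair is A_3–A_4 with squared distance 265. The circle on this segment as diameter has centre (2, -1.5) and r² = 265/4 = 66.25.
Check A_1: distance² to centre = 16.25 ≤ 66.25, so it lies inside.
All remaining points lie in this disk, and no smaller disk contains both endpoints, so this is the minimum enclosing circle.
The points at distance exactly r from the centre are A_3, A_4 — 2 points.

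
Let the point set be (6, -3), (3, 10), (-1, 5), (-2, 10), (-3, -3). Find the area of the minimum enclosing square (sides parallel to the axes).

The bounding box has width 9 and height 13.
An axis-aligned square enclosing the set must have side ≥ max(width, height).
So the minimum side is max(9, 13) = 13.
Area = 13² = 169.

169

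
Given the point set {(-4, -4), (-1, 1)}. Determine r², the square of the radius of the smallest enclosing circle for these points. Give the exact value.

8.5

The smallest circle enclosing two points has them as diameter endpoints.
Centre = midpoint = (-2.5, -1.5); r² = |(-4, -4)−(-1, 1)|²/4 = 34/4 = 8.5.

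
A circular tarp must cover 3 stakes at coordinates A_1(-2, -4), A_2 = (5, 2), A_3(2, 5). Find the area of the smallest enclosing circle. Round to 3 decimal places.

Side lengths²: A_1A_2² = 85, A_1A_3² = 97, A_2A_3² = 18.
Since A_1A_3² = 97 < 85 + 18 = 103, the triangle is acute, so the smallest enclosing circle is the circumcircle.
Circumcentre = (9/26, 9/26), r² = 8245/338.
Area = π·r² = π·8245/338 ≈ 76.634.

76.634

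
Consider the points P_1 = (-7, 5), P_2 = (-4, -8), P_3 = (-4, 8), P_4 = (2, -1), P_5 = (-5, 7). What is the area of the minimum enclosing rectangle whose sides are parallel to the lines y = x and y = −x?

128

In coordinates u = x + y, v = x − y the rectangle is axis-aligned; the map (x,y)→(u,v) scales areas by 2.
u-values: -2, -12, 4, 1, 2; range = 4 − (-12) = 16.
v-values: -12, 4, -12, 3, -12; range = 4 − (-12) = 16.
Area = (16 × 16) / 2 = 128.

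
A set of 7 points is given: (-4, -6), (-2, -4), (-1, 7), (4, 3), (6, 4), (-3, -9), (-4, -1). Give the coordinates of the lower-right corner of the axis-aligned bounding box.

x-range [-4, 6], y-range [-9, 7].
The lower-right corner is (6, -9).

(6, -9)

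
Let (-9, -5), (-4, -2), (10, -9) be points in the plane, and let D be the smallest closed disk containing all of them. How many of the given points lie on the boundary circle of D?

Call the three points A, B, C in the order given.
Side lengths²: AB² = 34, AC² = 377, BC² = 245.
Since AC² = 377 ≥ 245 + 34 = 279, the angle opposite AC is not acute, so the smallest enclosing circle has AC as diameter.
Centre = midpoint of AC = (0.5, -7), r² = 377/4 = 94.25.
The points at distance exactly r from the centre are (-9, -5), (10, -9) — 2 points.

2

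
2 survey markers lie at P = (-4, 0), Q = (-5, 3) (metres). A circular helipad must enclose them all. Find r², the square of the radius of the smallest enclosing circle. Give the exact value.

2.5

The smallest circle enclosing two points has them as diameter endpoints.
Centre = midpoint = (-4.5, 1.5); r² = |PQ|²/4 = 10/4 = 2.5.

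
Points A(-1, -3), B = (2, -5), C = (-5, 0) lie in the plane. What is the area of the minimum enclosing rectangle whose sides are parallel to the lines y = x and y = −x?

12

In coordinates u = x + y, v = x − y the rectangle is axis-aligned; the map (x,y)→(u,v) scales areas by 2.
u-values: -4, -3, -5; range = -3 − (-5) = 2.
v-values: 2, 7, -5; range = 7 − (-5) = 12.
Area = (2 × 12) / 2 = 12.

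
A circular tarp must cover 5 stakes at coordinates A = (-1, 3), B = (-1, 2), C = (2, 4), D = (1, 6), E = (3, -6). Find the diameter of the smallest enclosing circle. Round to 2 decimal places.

12.17

By Welzl's lemma the MEC is supported by two points (diametrically opposite) or three points (on a circumcircle).
The farthest pair is D–E with squared distance 148. The circle on this segment as diameter has centre (2, 0) and r² = 148/4 = 37.
Check A: distance² to centre = 18 ≤ 37, so it lies inside.
All remaining points lie in this disk, and no smaller disk contains both endpoints, so this is the minimum enclosing circle.
Diameter = 2r = 2√37 ≈ 12.17.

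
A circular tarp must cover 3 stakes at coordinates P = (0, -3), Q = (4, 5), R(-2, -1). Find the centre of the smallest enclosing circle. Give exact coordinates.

Side lengths²: PQ² = 80, PR² = 8, QR² = 72.
Since PQ² = 80 ≥ 72 + 8 = 80, the angle opposite PQ is not acute, so the smallest enclosing circle has PQ as diameter.
Centre = midpoint of PQ = (2, 1), r² = 80/4 = 20.
Centre = (2, 1).

(2, 1)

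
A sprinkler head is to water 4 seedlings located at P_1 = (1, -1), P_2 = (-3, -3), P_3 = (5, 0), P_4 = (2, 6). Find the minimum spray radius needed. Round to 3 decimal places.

By Welzl's lemma the MEC is supported by two points (diametrically opposite) or three points (on a circumcircle).
The minimum enclosing circle is determined by three boundary points: P_2, P_3, P_4.
Their circumcentre is (-1/38, 47/38) with r² = 19345/722.
The farthest remaining point P_1 is at distance² 4373/722 ≤ 19345/722.
r = √(19345/722) ≈ 5.176.

5.176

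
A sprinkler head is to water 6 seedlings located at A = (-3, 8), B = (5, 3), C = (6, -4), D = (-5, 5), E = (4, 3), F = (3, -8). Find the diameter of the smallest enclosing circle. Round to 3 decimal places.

A smallest enclosing disk is always determined by at most three of the input points on its boundary.
The farthest pair is A–F with squared distance 292. The circle on this segment as diameter has centre (0, 0) and r² = 292/4 = 73.
Check B: distance² to centre = 34 ≤ 73, so it lies inside.
All remaining points lie in this disk, and no smaller disk contains both endpoints, so this is the minimum enclosing circle.
Diameter = 2r = 2√73 ≈ 17.088.

17.088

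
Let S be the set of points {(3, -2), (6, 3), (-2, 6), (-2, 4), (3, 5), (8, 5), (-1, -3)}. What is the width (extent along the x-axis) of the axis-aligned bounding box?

10

max x = 8, min x = -2, so width = 10.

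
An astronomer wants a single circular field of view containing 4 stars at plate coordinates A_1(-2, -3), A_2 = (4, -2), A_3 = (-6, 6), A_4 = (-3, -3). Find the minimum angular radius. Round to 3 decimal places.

A smallest enclosing disk is always determined by at most three of the input points on its boundary.
The farthest pair is A_2–A_3 with squared distance 164. The circle on this segment as diameter has centre (-1, 2) and r² = 164/4 = 41.
Check A_1: distance² to centre = 26 ≤ 41, so it lies inside.
All remaining points lie in this disk, and no smaller disk contains both endpoints, so this is the minimum enclosing circle.
r = √41 ≈ 6.403.

6.403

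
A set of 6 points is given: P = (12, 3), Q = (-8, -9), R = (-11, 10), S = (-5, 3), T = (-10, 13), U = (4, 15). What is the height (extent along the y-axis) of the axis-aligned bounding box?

max y = 15, min y = -9, so height = 24.

24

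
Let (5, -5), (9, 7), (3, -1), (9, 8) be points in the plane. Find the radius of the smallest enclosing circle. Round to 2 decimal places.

By Welzl's lemma the MEC is supported by two points (diametrically opposite) or three points (on a circumcircle).
The farthest pair is (5, -5)–(9, 8) with squared distance 185. The circle on this segment as diameter has centre (7, 1.5) and r² = 185/4 = 46.25.
Check (9, 7): distance² to centre = 34.25 ≤ 46.25, so it lies inside.
All remaining points lie in this disk, and no smaller disk contains both endpoints, so this is the minimum enclosing circle.
r = √(46.25) ≈ 6.80.

6.80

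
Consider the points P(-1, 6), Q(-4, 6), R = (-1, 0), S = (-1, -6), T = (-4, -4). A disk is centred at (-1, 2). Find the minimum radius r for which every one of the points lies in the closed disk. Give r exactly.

The required radius is the distance from (-1, 2) to the farthest point.
Squared distances: 16, 25, 4, 64, 45.
Maximum is 64, attained at S.
r = √64 = 8.

8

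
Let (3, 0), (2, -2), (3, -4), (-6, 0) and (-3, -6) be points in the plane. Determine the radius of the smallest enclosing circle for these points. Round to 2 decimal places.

The minimum enclosing circle of a finite set is fixed by two of the points (as a diameter) or three (as a circumcircle).
The farthest pair is (3, -4)–(-6, 0) with squared distance 97. The circle on this segment as diameter has centre (-1.5, -2) and r² = 97/4 = 24.25.
Check (3, 0): distance² to centre = 24.25 ≤ 24.25, so it lies inside.
All remaining points lie in this disk, and no smaller disk contains both endpoints, so this is the minimum enclosing circle.
r = √(24.25) ≈ 4.92.

4.92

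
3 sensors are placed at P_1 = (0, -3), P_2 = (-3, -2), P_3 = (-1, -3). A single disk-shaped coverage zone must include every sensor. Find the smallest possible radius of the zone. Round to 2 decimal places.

1.58

Side lengths²: P_1P_2² = 10, P_1P_3² = 1, P_2P_3² = 5.
Since P_1P_2² = 10 ≥ 5 + 1 = 6, the angle opposite P_1P_2 is not acute, so the smallest enclosing circle has P_1P_2 as diameter.
Centre = midpoint of P_1P_2 = (-1.5, -2.5), r² = 10/4 = 2.5.
r = √(2.5) ≈ 1.58.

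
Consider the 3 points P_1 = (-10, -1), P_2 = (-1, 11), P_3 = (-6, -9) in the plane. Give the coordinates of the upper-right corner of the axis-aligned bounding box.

(-1, 11)

x-range [-10, -1], y-range [-9, 11].
The upper-right corner is (-1, 11).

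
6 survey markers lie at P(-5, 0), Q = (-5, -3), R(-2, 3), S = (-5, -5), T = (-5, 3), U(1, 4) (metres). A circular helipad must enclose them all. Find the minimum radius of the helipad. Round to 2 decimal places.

The minimum enclosing circle of a finite set is fixed by two of the points (as a diameter) or three (as a circumcircle).
The farthest pair is S–U with squared distance 117. The circle on this segment as diameter has centre (-2, -0.5) and r² = 117/4 = 29.25.
Check P: distance² to centre = 9.25 ≤ 29.25, so it lies inside.
All remaining points lie in this disk, and no smaller disk contains both endpoints, so this is the minimum enclosing circle.
r = √(29.25) ≈ 5.41.

5.41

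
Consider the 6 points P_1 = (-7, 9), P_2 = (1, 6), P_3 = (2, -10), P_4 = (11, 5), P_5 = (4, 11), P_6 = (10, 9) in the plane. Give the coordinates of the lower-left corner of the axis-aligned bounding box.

x-range [-7, 11], y-range [-10, 11].
The lower-left corner is (-7, -10).

(-7, -10)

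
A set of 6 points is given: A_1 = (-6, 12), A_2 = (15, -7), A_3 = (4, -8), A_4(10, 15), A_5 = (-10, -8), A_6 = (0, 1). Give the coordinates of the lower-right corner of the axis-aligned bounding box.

(15, -8)

x-range [-10, 15], y-range [-8, 15].
The lower-right corner is (15, -8).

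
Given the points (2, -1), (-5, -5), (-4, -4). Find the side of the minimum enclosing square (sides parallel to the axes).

7

The bounding box has width 7 and height 4.
An axis-aligned square enclosing the set must have side ≥ max(width, height).
So the minimum side is max(7, 4) = 7.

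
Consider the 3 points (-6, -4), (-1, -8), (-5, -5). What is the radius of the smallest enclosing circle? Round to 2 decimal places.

3.20

Call the three points A, B, C in the order given.
Side lengths²: AB² = 41, AC² = 2, BC² = 25.
Since AB² = 41 ≥ 25 + 2 = 27, the angle opposite AB is not acute, so the smallest enclosing circle has AB as diameter.
Centre = midpoint of AB = (-3.5, -6), r² = 41/4 = 10.25.
r = √(10.25) ≈ 3.20.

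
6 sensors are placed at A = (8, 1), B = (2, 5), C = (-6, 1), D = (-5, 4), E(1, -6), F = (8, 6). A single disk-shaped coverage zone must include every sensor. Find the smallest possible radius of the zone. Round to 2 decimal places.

By Welzl's lemma the MEC is supported by two points (diametrically opposite) or three points (on a circumcircle).
The minimum enclosing circle is determined by three boundary points: C, E, F.
Their circumcentre is (63/38, 63/38) with r² = 42653/722.
The farthest remaining point D is at distance² 35965/722 ≤ 42653/722.
r = √(42653/722) ≈ 7.69.

7.69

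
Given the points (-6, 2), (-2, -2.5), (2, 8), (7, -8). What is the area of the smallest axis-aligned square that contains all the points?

256

The bounding box has width 13 and height 16.
An axis-aligned square enclosing the set must have side ≥ max(width, height).
So the minimum side is max(13, 16) = 16.
Area = 16² = 256.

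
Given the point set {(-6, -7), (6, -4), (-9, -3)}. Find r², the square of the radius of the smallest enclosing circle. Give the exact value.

56.5

Call the three points A, B, C in the order given.
Side lengths²: AB² = 153, AC² = 25, BC² = 226.
Since BC² = 226 ≥ 153 + 25 = 178, the angle opposite BC is not acute, so the smallest enclosing circle has BC as diameter.
Centre = midpoint of BC = (-1.5, -3.5), r² = 226/4 = 56.5.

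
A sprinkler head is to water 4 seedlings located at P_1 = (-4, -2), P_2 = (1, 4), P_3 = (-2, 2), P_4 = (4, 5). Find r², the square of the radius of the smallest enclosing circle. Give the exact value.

By Welzl's lemma the MEC is supported by two points (diametrically opposite) or three points (on a circumcircle).
The farthest pair is P_1–P_4 with squared distance 113. The circle on this segment as diameter has centre (0, 1.5) and r² = 113/4 = 28.25.
Check P_2: distance² to centre = 7.25 ≤ 28.25, so it lies inside.
All remaining points lie in this disk, and no smaller disk contains both endpoints, so this is the minimum enclosing circle.

28.25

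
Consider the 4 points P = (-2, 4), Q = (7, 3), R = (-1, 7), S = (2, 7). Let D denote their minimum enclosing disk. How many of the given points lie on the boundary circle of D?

The minimum enclosing circle of a finite set is fixed by two of the points (as a diameter) or three (as a circumcircle).
The minimum enclosing circle is determined by three boundary points: P, Q, R.
Their circumcentre is (18/7, 29/7) with r² = 1025/49.
The farthest remaining point S is at distance² 416/49 ≤ 1025/49.
The points at distance exactly r from the centre are P, Q, R — 3 points.

3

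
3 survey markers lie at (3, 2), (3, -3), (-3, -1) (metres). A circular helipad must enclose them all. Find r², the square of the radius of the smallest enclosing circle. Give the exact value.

Call the three points A, B, C in the order given.
Side lengths²: AB² = 25, AC² = 45, BC² = 40.
Since AC² = 45 < 40 + 25 = 65, the triangle is acute, so the smallest enclosing circle is the circumcircle.
Circumcentre = (0.5, -0.5), r² = 12.5.

12.5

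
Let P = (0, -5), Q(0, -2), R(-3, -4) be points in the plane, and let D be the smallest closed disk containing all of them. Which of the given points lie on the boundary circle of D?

Side lengths²: PQ² = 9, PR² = 10, QR² = 13.
Since QR² = 13 < 10 + 9 = 19, the triangle is acute, so the smallest enclosing circle is the circumcircle.
Circumcentre = (-7/6, -3.5), r² = 65/18.
The points at distance exactly r from the centre are P, Q, R — 3 points.

P, Q, R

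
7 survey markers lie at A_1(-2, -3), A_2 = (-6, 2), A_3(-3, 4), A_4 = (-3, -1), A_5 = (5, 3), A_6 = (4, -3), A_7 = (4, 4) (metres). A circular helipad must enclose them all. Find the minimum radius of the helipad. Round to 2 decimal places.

5.78

A smallest enclosing disk is always determined by at most three of the input points on its boundary.
The minimum enclosing circle is determined by three boundary points: A_2, A_5, A_6.
Their circumcentre is (-9/26, 21/26) with r² = 11285/338.
The farthest remaining point A_7 is at distance² 9829/338 ≤ 11285/338.
r = √(11285/338) ≈ 5.78.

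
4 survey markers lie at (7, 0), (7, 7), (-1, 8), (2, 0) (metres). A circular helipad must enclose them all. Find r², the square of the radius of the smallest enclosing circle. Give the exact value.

The farthest pair is (7, 0)–(-1, 8) with squared distance 128. The circle on this segment as diameter has centre (3, 4) and r² = 128/4 = 32.
Check (7, 7): distance² to centre = 25 ≤ 32, so it lies inside.
All remaining points lie in this disk, and no smaller disk contains both endpoints, so this is the minimum enclosing circle.

32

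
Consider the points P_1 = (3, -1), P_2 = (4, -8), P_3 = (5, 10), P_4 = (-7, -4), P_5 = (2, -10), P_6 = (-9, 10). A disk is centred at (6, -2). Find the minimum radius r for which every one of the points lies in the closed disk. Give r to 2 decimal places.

The required radius is the distance from (6, -2) to the farthest point.
Squared distances: 10, 40, 145, 173, 80, 369.
Maximum is 369, attained at P_6.
r = √369 ≈ 19.21.

19.21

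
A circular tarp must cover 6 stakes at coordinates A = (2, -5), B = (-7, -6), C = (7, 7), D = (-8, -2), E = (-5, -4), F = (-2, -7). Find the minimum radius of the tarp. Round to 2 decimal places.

9.55

The minimum enclosing circle of a finite set is fixed by two of the points (as a diameter) or three (as a circumcircle).
The farthest pair is B–C with squared distance 365. The circle on this segment as diameter has centre (0, 0.5) and r² = 365/4 = 91.25.
Check A: distance² to centre = 34.25 ≤ 91.25, so it lies inside.
All remaining points lie in this disk, and no smaller disk contains both endpoints, so this is the minimum enclosing circle.
r = √(91.25) ≈ 9.55.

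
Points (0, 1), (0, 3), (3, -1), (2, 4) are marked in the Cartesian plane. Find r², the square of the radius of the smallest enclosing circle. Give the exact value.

The minimum enclosing circle of a finite set is fixed by two of the points (as a diameter) or three (as a circumcircle).
The minimum enclosing circle is determined by three boundary points: (0, 3), (3, -1), (2, 4).
Their circumcentre is (45/22, 31/22) with r² = 1625/242.
The farthest remaining point (0, 1) is at distance² 1053/242 ≤ 1625/242.

1625/242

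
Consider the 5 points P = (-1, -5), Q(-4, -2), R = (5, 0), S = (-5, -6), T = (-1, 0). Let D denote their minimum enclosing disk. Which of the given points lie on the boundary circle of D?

R, S

The minimum enclosing circle of a finite set is fixed by two of the points (as a diameter) or three (as a circumcircle).
The farthest pair is R–S with squared distance 136. The circle on this segment as diameter has centre (0, -3) and r² = 136/4 = 34.
Check P: distance² to centre = 5 ≤ 34, so it lies inside.
All remaining points lie in this disk, and no smaller disk contains both endpoints, so this is the minimum enclosing circle.
The points at distance exactly r from the centre are R, S — 2 points.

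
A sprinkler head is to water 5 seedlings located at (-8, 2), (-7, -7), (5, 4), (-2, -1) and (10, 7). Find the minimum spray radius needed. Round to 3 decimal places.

The minimum enclosing circle of a finite set is fixed by two of the points (as a diameter) or three (as a circumcircle).
The farthest pair is (-7, -7)–(10, 7) with squared distance 485. The circle on this segment as diameter has centre (1.5, 0) and r² = 485/4 = 121.25.
Check (-8, 2): distance² to centre = 94.25 ≤ 121.25, so it lies inside.
All remaining points lie in this disk, and no smaller disk contains both endpoints, so this is the minimum enclosing circle.
r = √(121.25) ≈ 11.011.

11.011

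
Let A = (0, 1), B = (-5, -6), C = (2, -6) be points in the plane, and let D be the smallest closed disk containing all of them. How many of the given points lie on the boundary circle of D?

3

Side lengths²: AB² = 74, AC² = 53, BC² = 49.
Since AB² = 74 < 53 + 49 = 102, the triangle is acute, so the smallest enclosing circle is the circumcircle.
Circumcentre = (-1.5, -45/14), r² = 1961/98.
The points at distance exactly r from the centre are A, B, C — 3 points.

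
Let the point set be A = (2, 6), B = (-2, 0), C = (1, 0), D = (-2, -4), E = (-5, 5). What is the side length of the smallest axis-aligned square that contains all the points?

The bounding box has width 7 and height 10.
An axis-aligned square enclosing the set must have side ≥ max(width, height).
So the minimum side is max(7, 10) = 10.

10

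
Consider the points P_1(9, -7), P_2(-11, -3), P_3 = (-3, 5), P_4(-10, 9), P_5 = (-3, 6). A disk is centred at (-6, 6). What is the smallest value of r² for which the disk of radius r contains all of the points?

The required radius is the distance from (-6, 6) to the farthest point.
Squared distances: 394, 106, 10, 25, 9.
Maximum is 394, attained at P_1.

394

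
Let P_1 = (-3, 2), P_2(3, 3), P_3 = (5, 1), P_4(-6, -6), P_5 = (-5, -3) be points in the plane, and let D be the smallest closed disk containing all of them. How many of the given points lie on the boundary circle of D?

By Welzl's lemma the MEC is supported by two points (diametrically opposite) or three points (on a circumcircle).
The farthest pair is P_3–P_4 with squared distance 170. The circle on this segment as diameter has centre (-0.5, -2.5) and r² = 170/4 = 42.5.
Check P_1: distance² to centre = 26.5 ≤ 42.5, so it lies inside.
All remaining points lie in this disk, and no smaller disk contains both endpoints, so this is the minimum enclosing circle.
The points at distance exactly r from the centre are P_2, P_3, P_4 — 3 points.

3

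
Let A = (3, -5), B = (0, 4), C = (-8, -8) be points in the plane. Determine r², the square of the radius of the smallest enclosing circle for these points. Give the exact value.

Side lengths²: AB² = 90, AC² = 130, BC² = 208.
Since BC² = 208 < 130 + 90 = 220, the triangle is acute, so the smallest enclosing circle is the circumcircle.
Circumcentre = (-11/3, -20/9), r² = 4225/81.

4225/81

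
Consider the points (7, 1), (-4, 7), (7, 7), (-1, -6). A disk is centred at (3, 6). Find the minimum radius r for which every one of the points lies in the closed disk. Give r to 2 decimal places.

12.65

The required radius is the distance from (3, 6) to the farthest point.
Squared distances: 41, 50, 17, 160.
Maximum is 160, attained at (-1, -6).
r = √160 ≈ 12.65.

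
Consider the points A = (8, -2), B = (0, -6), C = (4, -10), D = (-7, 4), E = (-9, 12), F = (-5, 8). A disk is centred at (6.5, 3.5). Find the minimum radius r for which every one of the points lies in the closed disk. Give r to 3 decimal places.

17.678

The required radius is the distance from (6.5, 3.5) to the farthest point.
Squared distances: 32.5, 132.5, 188.5, 182.5, 312.5, 152.5.
Maximum is 312.5, attained at E.
r = √(312.5) ≈ 17.678.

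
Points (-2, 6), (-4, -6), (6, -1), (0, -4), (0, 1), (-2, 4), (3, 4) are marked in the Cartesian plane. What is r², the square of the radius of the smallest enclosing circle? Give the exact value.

The minimum enclosing circle of a finite set is fixed by two of the points (as a diameter) or three (as a circumcircle).
The minimum enclosing circle is determined by three boundary points: (-2, 6), (-4, -6), (6, -1).
Their circumcentre is (-6/11, -9/22) with r² = 20905/484.
The farthest remaining point (3, 4) is at distance² 15493/484 ≤ 20905/484.

20905/484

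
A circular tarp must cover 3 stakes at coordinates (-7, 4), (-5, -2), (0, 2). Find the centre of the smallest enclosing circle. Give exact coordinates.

Call the three points A, B, C in the order given.
Side lengths²: AB² = 40, AC² = 53, BC² = 41.
Since AC² = 53 < 41 + 40 = 81, the triangle is acute, so the smallest enclosing circle is the circumcircle.
Circumcentre = (-147/38, 65/38), r² = 10865/722.
Centre = (-147/38, 65/38).

(-147/38, 65/38)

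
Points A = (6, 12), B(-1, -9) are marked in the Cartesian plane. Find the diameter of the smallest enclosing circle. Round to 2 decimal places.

22.14

The smallest circle enclosing two points has them as diameter endpoints.
Centre = midpoint = (2.5, 1.5); r² = |AB|²/4 = 490/4 = 122.5.
Diameter = 2r = 2√(122.5) ≈ 22.14.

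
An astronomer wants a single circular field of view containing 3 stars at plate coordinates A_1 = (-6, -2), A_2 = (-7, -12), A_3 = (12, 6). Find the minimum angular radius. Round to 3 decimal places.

Side lengths²: A_1A_2² = 101, A_1A_3² = 388, A_2A_3² = 685.
Since A_2A_3² = 685 ≥ 388 + 101 = 489, the angle opposite A_2A_3 is not acute, so the smallest enclosing circle has A_2A_3 as diameter.
Centre = midpoint of A_2A_3 = (2.5, -3), r² = 685/4 = 171.25.
r = √(171.25) ≈ 13.086.

13.086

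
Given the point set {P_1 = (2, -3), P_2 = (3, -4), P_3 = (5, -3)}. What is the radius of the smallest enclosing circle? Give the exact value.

Side lengths²: P_1P_2² = 2, P_1P_3² = 9, P_2P_3² = 5.
Since P_1P_3² = 9 ≥ 5 + 2 = 7, the angle opposite P_1P_3 is not acute, so the smallest enclosing circle has P_1P_3 as diameter.
Centre = midpoint of P_1P_3 = (3.5, -3), r² = 9/4 = 2.25.
r = √(2.25) = 1.5.

1.5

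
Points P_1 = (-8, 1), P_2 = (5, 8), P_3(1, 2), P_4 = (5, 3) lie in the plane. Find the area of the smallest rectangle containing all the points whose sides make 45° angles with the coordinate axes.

In coordinates u = x + y, v = x − y the rectangle is axis-aligned; the map (x,y)→(u,v) scales areas by 2.
u-values: -7, 13, 3, 8; range = 13 − (-7) = 20.
v-values: -9, -3, -1, 2; range = 2 − (-9) = 11.
Area = (20 × 11) / 2 = 110.

110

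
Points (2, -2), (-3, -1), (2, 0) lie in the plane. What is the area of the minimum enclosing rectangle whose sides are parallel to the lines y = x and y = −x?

18

In coordinates u = x + y, v = x − y the rectangle is axis-aligned; the map (x,y)→(u,v) scales areas by 2.
u-values: 0, -4, 2; range = 2 − (-4) = 6.
v-values: 4, -2, 2; range = 4 − (-2) = 6.
Area = (6 × 6) / 2 = 18.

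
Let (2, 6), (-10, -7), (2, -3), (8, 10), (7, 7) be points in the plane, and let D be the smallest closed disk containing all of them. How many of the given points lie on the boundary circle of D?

By Welzl's lemma the MEC is supported by two points (diametrically opposite) or three points (on a circumcircle).
The farthest pair is (-10, -7)–(8, 10) with squared distance 613. The circle on this segment as diameter has centre (-1, 1.5) and r² = 613/4 = 153.25.
Check (2, 6): distance² to centre = 29.25 ≤ 153.25, so it lies inside.
All remaining points lie in this disk, and no smaller disk contains both endpoints, so this is the minimum enclosing circle.
The points at distance exactly r from the centre are (-10, -7), (8, 10) — 2 points.

2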